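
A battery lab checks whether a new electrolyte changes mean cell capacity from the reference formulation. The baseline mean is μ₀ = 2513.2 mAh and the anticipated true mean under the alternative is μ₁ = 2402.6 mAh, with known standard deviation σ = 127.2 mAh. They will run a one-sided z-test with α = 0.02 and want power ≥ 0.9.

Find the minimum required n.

n = 15

Standardized effect: d = |μ₁ − μ₀| / σ = |2402.6 − 2513.2| / 127.2 = 0.8695
Set Φ(δ − 2.054) = 0.9; then δ − 2.054 = Φ⁻¹(0.9) = 1.282, giving δ = 3.335.
δ = d·√n ⇒ n = (δ/d)² = (3.335 / 0.8695)² = 14.71.
Rounding up, n = 15.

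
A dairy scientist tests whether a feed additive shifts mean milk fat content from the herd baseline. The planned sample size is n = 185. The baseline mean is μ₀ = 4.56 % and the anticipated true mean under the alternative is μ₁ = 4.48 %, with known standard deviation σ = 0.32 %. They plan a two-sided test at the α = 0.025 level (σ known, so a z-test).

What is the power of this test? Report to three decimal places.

Power ≈ 0.877

Standardized effect: d = |μ₁ − μ₀| / σ = |4.48 − 4.56| / 0.32 = 0.2500
Noncentrality parameter: δ = d·√n = 0.2500 × √185 = 3.4004
Critical value for a two-sided test at α = 0.025: z_{α/2} = 2.241.
Power = Φ(δ − 2.241) + Φ(−δ − 2.241) = Φ(1.159) + Φ(-5.642) = 0.8768 + 0.0000 = 0.8768.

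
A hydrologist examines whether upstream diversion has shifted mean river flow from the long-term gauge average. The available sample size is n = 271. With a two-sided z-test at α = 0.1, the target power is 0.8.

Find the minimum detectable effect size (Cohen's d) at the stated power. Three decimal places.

d ≈ 0.151

Need Φ(δ − 1.645) = 0.8, so δ = 1.645 + 0.842 = 2.486.
(Lower-tail contribution to power is negligible for δ > 0.)
δ = d·√n ⇒ d = δ/√n = 2.486/√271 = 0.1510.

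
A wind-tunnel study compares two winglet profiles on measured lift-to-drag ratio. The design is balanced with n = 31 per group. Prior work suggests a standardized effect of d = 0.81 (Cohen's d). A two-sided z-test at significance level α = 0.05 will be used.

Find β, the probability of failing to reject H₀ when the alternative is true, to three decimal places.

Noncentrality parameter: λ = d·√(n/2) = 0.81 × √(31/2) = 3.1890
Critical value for a two-sided test at α = 0.05: z_{α/2} = 1.960.
Power = Φ(λ − 1.960) + Φ(−λ − 1.960) = Φ(1.229) + Φ(-5.149) = 0.8905 + 0.0000 = 0.8905.
Type II error: β = 1 − power = 1 − 0.8905 = 0.1095.

β ≈ 0.110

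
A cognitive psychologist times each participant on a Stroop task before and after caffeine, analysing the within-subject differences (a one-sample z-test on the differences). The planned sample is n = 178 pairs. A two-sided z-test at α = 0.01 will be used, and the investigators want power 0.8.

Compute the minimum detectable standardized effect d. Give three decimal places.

d ≈ 0.256

Required noncentrality: δ = z_{0.005} + z_{0.20} = 2.576 + 0.842 = 3.417.
(The second rejection-region term Φ(−δ − z_{α/2}) is negligible and dropped.)
δ = d·√n ⇒ d = δ/√n = 3.417/√178 = 0.2561.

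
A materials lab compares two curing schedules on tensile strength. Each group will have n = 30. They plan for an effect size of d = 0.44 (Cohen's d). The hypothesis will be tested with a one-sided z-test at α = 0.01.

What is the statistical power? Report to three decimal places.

Power ≈ 0.267

Noncentrality parameter: δ = d·√(n/2) = 0.44 × √(30/2) = 1.7041
One-sided α = 0.01 → critical value z_{0.01} = 2.326.
Power = Φ(δ − 2.326) = Φ(-0.622) = 0.2669.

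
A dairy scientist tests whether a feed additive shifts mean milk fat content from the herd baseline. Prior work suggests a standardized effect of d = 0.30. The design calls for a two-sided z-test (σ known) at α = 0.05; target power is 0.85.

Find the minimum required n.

n = 100

Set Φ(δ − 1.960) = 0.85; then δ − 1.960 = Φ⁻¹(0.85) = 1.036, giving δ = 2.996.
(Ignoring the negligible lower-tail rejection probability gives the usual closed-form inversion.)
δ = d·√n ⇒ n = (δ/d)² = (2.996 / 0.30)² = 99.76.
Round up to the next whole unit.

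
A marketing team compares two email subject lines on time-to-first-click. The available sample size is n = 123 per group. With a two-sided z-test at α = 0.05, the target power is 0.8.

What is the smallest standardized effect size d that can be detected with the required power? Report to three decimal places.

d ≈ 0.357

Required noncentrality: δ = z_{0.025} + z_{0.20} = 1.960 + 0.842 = 2.802.
(The second rejection-region term Φ(−δ − z_{α/2}) is negligible and dropped.)
δ = d·√(n/2) ⇒ d = δ/√(n/2) = 2.802/√(123/2) = 0.3572.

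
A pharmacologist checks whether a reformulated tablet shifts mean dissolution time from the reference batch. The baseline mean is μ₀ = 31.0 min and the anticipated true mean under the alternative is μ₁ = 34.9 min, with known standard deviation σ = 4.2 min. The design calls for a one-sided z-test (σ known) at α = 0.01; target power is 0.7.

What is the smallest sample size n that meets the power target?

n = 10

Standardized effect: d = |μ₁ − μ₀| / σ = |34.9 − 31.0| / 4.2 = 0.9286
For power 0.7 need Φ(δ − z_{0.01}) = 0.7, so δ = z_{0.01} + z_{0.30} = 2.326 + 0.524 = 2.851.
δ = d·√n ⇒ n = (δ/d)² = (2.851 / 0.9286)² = 9.43.
Rounding up, n = 10.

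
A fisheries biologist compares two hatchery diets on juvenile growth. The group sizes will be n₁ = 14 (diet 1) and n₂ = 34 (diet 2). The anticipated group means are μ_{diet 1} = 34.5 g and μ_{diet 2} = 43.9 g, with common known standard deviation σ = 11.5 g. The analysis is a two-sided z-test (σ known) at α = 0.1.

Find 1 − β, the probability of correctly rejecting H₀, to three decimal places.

Power ≈ 0.824

Standardized effect: d = |μ_{diet 1} − μ_{diet 2}| / σ = |34.5 − 43.9| / 11.5 = 0.8174
Noncentrality parameter: δ = d / √(1/n₁ + 1/n₂) = 0.8174 / √(1/14 + 1/34) = 2.5740
Two-sided α = 0.1 → critical value z_{0.05} = 1.645.
Power = Φ(δ − 1.645) + Φ(−δ − 1.645) = Φ(0.929) + Φ(-4.219) = 0.8236 + 0.0000 = 0.8236.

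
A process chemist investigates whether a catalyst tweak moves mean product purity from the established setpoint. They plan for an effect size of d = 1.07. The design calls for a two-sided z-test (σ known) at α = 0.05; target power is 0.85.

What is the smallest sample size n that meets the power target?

n = 8

Set Φ(δ − 1.960) = 0.85; then δ − 1.960 = Φ⁻¹(0.85) = 1.036, giving δ = 2.996.
(The Φ(−δ − z_{α/2}) term is vanishingly small for δ > 0 and is dropped in the standard sample-size formula.)
δ = d·√n ⇒ n = (δ/d)² = (2.996 / 1.07)² = 7.84.
Rounding up, n = 8.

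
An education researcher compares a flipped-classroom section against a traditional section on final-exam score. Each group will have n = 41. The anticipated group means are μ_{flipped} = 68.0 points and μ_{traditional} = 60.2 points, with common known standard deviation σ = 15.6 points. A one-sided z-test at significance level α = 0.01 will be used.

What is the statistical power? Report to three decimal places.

Power ≈ 0.475

Standardized effect: d = |μ_{flipped} − μ_{traditional}| / σ = |68.0 − 60.2| / 15.6 = 0.5000
Noncentrality parameter: δ = d·√(n/2) = 0.5000 × √(41/2) = 2.2638
One-sided α = 0.01 → critical value z_{0.01} = 2.326.
Power = Φ(δ − 2.326) = Φ(-0.063) = 0.4751.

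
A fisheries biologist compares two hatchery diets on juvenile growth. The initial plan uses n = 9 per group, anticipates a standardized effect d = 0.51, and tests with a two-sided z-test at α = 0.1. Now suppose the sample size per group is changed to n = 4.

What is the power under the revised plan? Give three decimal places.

With n = 4 per group: δ = d·√(n/2) = 0.51 × √(4/2) = 0.7212. Critical value z_{0.05} = 1.645.
Revised power = Φ(δ − 1.645) + Φ(−δ − 1.645) = Φ(-0.924) + Φ(-2.366) = 0.1778 + 0.0090 = 0.1868.

Power ≈ 0.187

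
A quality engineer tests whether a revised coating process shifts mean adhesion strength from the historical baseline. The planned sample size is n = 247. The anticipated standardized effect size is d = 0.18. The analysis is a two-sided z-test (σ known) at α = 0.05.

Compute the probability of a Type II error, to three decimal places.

Noncentrality parameter: δ = d·√n = 0.18 × √247 = 2.8289
Two-sided α = 0.05 → critical value z_{0.025} = 1.960.
Power = Φ(δ − 1.960) + Φ(−δ − 1.960) = Φ(0.869) + Φ(-4.789) = 0.8076 + 0.0000 = 0.8076.
Type II error: β = 1 − power = 1 − 0.8076 = 0.1924.

β ≈ 0.192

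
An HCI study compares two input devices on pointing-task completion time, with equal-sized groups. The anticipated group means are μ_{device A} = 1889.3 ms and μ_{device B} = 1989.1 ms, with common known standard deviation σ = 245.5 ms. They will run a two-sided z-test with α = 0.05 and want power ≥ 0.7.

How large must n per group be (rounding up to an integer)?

n = 75 per group

Standardized effect: d = |μ_{device A} − μ_{device B}| / σ = |1889.3 − 1989.1| / 245.5 = 0.4065
Set Φ(δ − 1.960) = 0.7; then δ − 1.960 = Φ⁻¹(0.7) = 0.524, giving δ = 2.484.
(Ignoring the negligible lower-tail rejection probability gives the usual closed-form inversion.)
δ = d·√(n/2) ⇒ n = 2(δ/d)² = 2 × (2.484 / 0.4065)² = 74.70.
Round up to the next whole unit.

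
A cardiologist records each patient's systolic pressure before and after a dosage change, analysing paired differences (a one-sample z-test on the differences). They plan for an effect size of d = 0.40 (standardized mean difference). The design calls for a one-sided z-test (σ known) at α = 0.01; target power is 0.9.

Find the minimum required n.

n = 82

Set Φ(δ − 2.326) = 0.9; then δ − 2.326 = Φ⁻¹(0.9) = 1.282, giving δ = 3.608.
δ = d·√n ⇒ n = (δ/d)² = (3.608 / 0.40)² = 81.36.
Rounding up, n = 82.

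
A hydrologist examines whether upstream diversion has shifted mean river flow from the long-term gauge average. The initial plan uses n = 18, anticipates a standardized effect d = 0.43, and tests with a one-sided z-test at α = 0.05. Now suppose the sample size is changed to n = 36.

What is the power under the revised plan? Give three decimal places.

Power ≈ 0.825

With n = 36: δ = d·√n = 0.43 × √36 = 2.5800. Critical value z_{0.05} = 1.645.
Revised power = P(Z > 1.645 − δ) = Φ(0.935) = 0.8251.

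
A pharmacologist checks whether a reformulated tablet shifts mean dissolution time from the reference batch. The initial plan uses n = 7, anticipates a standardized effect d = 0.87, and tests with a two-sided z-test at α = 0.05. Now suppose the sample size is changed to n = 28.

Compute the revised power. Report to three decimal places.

Power ≈ 0.996

With n = 28: δ = d·√n = 0.87 × √28 = 4.6036. Critical value z_{0.025} = 1.960.
Revised power = Φ(δ − 1.960) + Φ(−δ − 1.960) = Φ(2.644) + Φ(-6.564) = 0.9959 + 0.0000 = 0.9959.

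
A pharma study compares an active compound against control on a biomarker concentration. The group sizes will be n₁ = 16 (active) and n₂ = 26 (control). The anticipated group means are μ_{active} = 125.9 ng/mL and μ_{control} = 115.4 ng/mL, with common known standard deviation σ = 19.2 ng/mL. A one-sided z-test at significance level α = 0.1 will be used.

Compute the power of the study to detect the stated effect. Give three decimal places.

Power ≈ 0.670

Standardized effect: d = |μ_{active} − μ_{control}| / σ = |125.9 − 115.4| / 19.2 = 0.5469
Noncentrality parameter: λ = d / √(1/n₁ + 1/n₂) = 0.5469 / √(1/16 + 1/26) = 1.7211
One-sided α = 0.1 → critical value z_{0.1} = 1.282.
Power = Φ(λ − 1.282) = Φ(0.440) = 0.6699.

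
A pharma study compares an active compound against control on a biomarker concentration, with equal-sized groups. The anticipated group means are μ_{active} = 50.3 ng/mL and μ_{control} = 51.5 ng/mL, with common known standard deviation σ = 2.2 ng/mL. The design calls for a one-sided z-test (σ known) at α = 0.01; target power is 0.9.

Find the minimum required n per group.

Standardized effect: d = |μ_{active} − μ_{control}| / σ = |50.3 − 51.5| / 2.2 = 0.5455
Set Φ(δ − 2.326) = 0.9; then δ − 2.326 = Φ⁻¹(0.9) = 1.282, giving δ = 3.608.
δ = d·√(n/2) ⇒ n = 2(δ/d)² = 2 × (3.608 / 0.5455)² = 87.50.
Rounding up, n = 88 per group.

n = 88 per group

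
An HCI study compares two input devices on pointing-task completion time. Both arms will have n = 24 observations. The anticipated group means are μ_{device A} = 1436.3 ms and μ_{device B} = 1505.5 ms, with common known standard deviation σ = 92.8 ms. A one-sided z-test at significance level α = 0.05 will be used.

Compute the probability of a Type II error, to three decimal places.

β ≈ 0.174

Standardized effect: d = |μ_{device A} − μ_{device B}| / σ = |1436.3 − 1505.5| / 92.8 = 0.7457
Noncentrality parameter: δ = d·√(n/2) = 0.7457 × √(24/2) = 2.5831
One-sided α = 0.05 → critical value z_{0.05} = 1.645.
Power = P(Z > 1.645 − δ) = Φ(0.938) = 0.8260.
Type II error: β = 1 − power = 1 − 0.8260 = 0.1740.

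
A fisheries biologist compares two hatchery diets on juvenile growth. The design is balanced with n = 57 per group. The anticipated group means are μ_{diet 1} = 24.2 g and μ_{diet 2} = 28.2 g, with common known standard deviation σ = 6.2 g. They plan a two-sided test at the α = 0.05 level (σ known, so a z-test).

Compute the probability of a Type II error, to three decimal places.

β ≈ 0.069

Standardized effect: d = |μ_{diet 1} − μ_{diet 2}| / σ = |24.2 − 28.2| / 6.2 = 0.6452
Noncentrality parameter: δ = d·√(n/2) = 0.6452 × √(57/2) = 3.4442
Critical value for a two-sided test at α = 0.05: z_{α/2} = 1.960.
Power = Φ(δ − 1.960) + Φ(−δ − 1.960) = Φ(1.484) + Φ(-5.404) = 0.9311 + 0.0000 = 0.9311.
Type II error: β = 1 − power = 1 − 0.9311 = 0.0689.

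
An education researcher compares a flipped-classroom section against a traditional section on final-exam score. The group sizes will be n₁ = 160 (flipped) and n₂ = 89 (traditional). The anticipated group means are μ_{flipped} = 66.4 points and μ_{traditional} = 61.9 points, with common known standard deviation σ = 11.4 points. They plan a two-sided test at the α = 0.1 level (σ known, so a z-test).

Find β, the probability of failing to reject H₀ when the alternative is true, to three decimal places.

β ≈ 0.090

Standardized effect: d = |μ_{flipped} − μ_{traditional}| / σ = |66.4 − 61.9| / 11.4 = 0.3947
Noncentrality parameter: δ = d / √(1/n₁ + 1/n₂) = 0.3947 / √(1/160 + 1/89) = 2.9851
Critical value for a two-sided test at α = 0.1: z_{α/2} = 1.645.
Power = Φ(δ − 1.645) + Φ(−δ − 1.645) = Φ(1.340) + Φ(-4.630) = 0.9099 + 0.0000 = 0.9099.
Type II error: β = 1 − power = 1 − 0.9099 = 0.0901.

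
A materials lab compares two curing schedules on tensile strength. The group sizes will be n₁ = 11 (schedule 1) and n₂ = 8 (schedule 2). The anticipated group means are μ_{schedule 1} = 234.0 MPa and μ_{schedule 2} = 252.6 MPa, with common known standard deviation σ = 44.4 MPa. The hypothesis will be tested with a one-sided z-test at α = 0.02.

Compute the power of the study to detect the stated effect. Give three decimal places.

Power ≈ 0.125

Standardized effect: d = |μ_{schedule 1} − μ_{schedule 2}| / σ = |234.0 − 252.6| / 44.4 = 0.4189
Noncentrality parameter: δ = d / √(1/n₁ + 1/n₂) = 0.4189 / √(1/11 + 1/8) = 0.9016
One-sided α = 0.02 → critical value z_{0.02} = 2.054.
Power = Φ(δ − 2.054) = Φ(-1.152) = 0.1246.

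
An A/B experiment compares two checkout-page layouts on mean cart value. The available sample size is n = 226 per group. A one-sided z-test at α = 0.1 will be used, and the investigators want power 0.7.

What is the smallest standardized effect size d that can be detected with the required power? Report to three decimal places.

d ≈ 0.170

Required noncentrality: δ = z_{0.1} + z_{0.30} = 1.282 + 0.524 = 1.806.
δ = d·√(n/2) ⇒ d = δ/√(n/2) = 1.806/√(226/2) = 0.1699.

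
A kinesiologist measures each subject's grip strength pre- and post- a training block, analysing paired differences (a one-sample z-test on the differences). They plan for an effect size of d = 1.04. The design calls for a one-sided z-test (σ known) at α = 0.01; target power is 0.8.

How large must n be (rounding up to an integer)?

n = 10

For power 0.8 need Φ(δ − z_{0.01}) = 0.8, so δ = z_{0.01} + z_{0.20} = 2.326 + 0.842 = 3.168.
δ = d·√n ⇒ n = (δ/d)² = (3.168 / 1.04)² = 9.28.
Rounding up, n = 10.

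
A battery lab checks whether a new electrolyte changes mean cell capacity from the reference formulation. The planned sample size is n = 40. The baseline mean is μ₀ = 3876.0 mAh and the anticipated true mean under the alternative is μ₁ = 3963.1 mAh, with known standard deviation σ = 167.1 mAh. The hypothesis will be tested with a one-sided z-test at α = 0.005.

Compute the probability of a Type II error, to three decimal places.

Standardized effect: d = |μ₁ − μ₀| / σ = |3963.1 − 3876.0| / 167.1 = 0.5212
Noncentrality parameter: λ = d·√n = 0.5212 × √40 = 3.2966
One-sided α = 0.005 → critical value z_{0.005} = 2.576.
Power = Φ(λ − 2.576) = Φ(0.721) = 0.7645.
Type II error: β = 1 − power = 1 − 0.7645 = 0.2355.

β ≈ 0.236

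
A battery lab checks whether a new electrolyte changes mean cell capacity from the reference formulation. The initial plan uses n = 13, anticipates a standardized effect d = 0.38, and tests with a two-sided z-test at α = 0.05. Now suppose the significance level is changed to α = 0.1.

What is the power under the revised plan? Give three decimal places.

Power ≈ 0.393

δ = d·√n = 0.38 × √13 = 1.3701 (unchanged). New critical value: z_{0.05} = 1.645.
Revised power = Φ(δ − 1.645) + Φ(−δ − 1.645) = Φ(-0.275) + Φ(-3.015) = 0.3918 + 0.0013 = 0.3930.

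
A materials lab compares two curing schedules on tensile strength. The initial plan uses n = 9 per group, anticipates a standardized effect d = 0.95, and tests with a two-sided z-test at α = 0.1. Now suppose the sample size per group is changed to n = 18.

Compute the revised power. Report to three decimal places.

Power ≈ 0.886

With n = 18 per group: δ = d·√(n/2) = 0.95 × √(18/2) = 2.8500. Critical value z_{0.05} = 1.645.
Revised power = Φ(δ − 1.645) + Φ(−δ − 1.645) = Φ(1.205) + Φ(-4.495) = 0.8859 + 0.0000 = 0.8859.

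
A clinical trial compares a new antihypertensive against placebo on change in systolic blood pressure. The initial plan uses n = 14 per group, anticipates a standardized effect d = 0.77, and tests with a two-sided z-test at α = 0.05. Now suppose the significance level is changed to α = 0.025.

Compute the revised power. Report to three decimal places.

Power ≈ 0.419

δ = d·√(n/2) = 0.77 × √(14/2) = 2.0372 (unchanged). New critical value: z_{0.0125} = 2.241.
Revised power = Φ(δ − 2.241) + Φ(−δ − 2.241) = Φ(-0.204) + Φ(-4.279) = 0.4191 + 0.0000 = 0.4191.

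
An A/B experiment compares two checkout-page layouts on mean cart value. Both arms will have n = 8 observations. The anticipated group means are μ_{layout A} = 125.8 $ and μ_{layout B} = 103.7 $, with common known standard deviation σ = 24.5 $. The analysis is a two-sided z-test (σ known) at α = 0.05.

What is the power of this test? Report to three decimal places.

Power ≈ 0.438

Standardized effect: d = |μ_{layout A} − μ_{layout B}| / σ = |125.8 − 103.7| / 24.5 = 0.9020
Noncentrality parameter: δ = d·√(n/2) = 0.9020 × √(8/2) = 1.8041
Critical value for a two-sided test at α = 0.05: z_{α/2} = 1.960.
Power = Φ(δ − 1.960) + Φ(−δ − 1.960) = Φ(-0.156) + Φ(-3.764) = 0.4381 + 0.0001 = 0.4381.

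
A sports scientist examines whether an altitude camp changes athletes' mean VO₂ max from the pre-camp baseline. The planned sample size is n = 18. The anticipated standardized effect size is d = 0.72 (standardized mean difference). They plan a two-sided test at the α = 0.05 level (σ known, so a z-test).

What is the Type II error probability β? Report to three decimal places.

β ≈ 0.137

Noncentrality parameter: δ = d·√n = 0.72 × √18 = 3.0547
Two-sided α = 0.05 → critical value z_{0.025} = 1.960.
Power = Φ(δ − 1.960) + Φ(−δ − 1.960) = Φ(1.095) + Φ(-5.015) = 0.8632 + 0.0000 = 0.8632.
Type II error: β = 1 − power = 1 − 0.8632 = 0.1368.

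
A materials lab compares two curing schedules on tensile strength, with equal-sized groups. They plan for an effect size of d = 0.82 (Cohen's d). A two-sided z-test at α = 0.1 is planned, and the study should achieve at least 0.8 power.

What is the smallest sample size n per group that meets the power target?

n = 19 per group

Set Φ(δ − 1.645) = 0.8; then δ − 1.645 = Φ⁻¹(0.8) = 0.842, giving δ = 2.486.
(The Φ(−δ − z_{α/2}) term is vanishingly small for δ > 0 and is dropped in the standard sample-size formula.)
δ = d·√(n/2) ⇒ n = 2(δ/d)² = 2 × (2.486 / 0.82)² = 18.39.
Rounding up, n = 19 per group.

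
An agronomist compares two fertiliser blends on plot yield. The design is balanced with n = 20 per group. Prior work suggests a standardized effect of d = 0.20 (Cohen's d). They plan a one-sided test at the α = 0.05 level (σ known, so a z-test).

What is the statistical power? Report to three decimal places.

Noncentrality parameter: λ = d·√(n/2) = 0.20 × √(20/2) = 0.6325
One-sided α = 0.05 → critical value z_{0.05} = 1.645.
Power = P(Z > 1.645 − λ) = Φ(-1.012) = 0.1557.

Power ≈ 0.156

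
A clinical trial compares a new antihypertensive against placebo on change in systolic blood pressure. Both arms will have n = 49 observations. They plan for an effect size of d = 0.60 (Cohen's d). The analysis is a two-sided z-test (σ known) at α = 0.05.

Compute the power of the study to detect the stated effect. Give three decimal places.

Power ≈ 0.844

Noncentrality parameter: δ = d·√(n/2) = 0.60 × √(49/2) = 2.9698
Critical value for a two-sided test at α = 0.05: z_{α/2} = 1.960.
Power = Φ(δ − 1.960) + Φ(−δ − 1.960) = Φ(1.010) + Φ(-4.930) = 0.8437 + 0.0000 = 0.8437.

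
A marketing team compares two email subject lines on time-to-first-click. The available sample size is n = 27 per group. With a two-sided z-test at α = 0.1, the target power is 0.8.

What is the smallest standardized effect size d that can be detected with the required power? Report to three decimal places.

Need Φ(δ − 1.645) = 0.8, so δ = 1.645 + 0.842 = 2.486.
(The second rejection-region term Φ(−δ − z_{α/2}) is negligible and dropped.)
δ = d·√(n/2) ⇒ d = δ/√(n/2) = 2.486/√(27/2) = 0.6767.

d ≈ 0.677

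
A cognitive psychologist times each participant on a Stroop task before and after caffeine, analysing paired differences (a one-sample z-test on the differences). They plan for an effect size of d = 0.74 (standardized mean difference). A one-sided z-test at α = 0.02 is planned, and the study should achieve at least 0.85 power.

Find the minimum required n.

Set Φ(δ − 2.054) = 0.85; then δ − 2.054 = Φ⁻¹(0.85) = 1.036, giving δ = 3.090.
δ = d·√n ⇒ n = (δ/d)² = (3.090 / 0.74)² = 17.44.
Rounding up, n = 18.

n = 18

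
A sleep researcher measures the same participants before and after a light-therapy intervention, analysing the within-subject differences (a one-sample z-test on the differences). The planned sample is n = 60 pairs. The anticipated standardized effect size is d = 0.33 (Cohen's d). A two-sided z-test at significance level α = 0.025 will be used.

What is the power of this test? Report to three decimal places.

Noncentrality parameter: δ = d·√n = 0.33 × √60 = 2.5562
Critical value for a two-sided test at α = 0.025: z_{α/2} = 2.241.
Power = Φ(δ − 2.241) + Φ(−δ − 2.241) = Φ(0.315) + Φ(-4.798) = 0.6235 + 0.0000 = 0.6235.

Power ≈ 0.624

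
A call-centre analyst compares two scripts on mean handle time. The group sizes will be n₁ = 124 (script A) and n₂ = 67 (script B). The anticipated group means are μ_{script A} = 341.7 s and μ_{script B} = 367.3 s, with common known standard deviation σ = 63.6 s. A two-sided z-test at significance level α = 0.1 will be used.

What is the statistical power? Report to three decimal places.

Power ≈ 0.844

Standardized effect: d = |μ_{script A} − μ_{script B}| / σ = |341.7 − 367.3| / 63.6 = 0.4025
Noncentrality parameter: δ = d / √(1/n₁ + 1/n₂) = 0.4025 / √(1/124 + 1/67) = 2.6547
Two-sided α = 0.1 → critical value z_{0.05} = 1.645.
Power = Φ(δ − 1.645) + Φ(−δ − 1.645) = Φ(1.010) + Φ(-4.300) = 0.8437 + 0.0000 = 0.8437.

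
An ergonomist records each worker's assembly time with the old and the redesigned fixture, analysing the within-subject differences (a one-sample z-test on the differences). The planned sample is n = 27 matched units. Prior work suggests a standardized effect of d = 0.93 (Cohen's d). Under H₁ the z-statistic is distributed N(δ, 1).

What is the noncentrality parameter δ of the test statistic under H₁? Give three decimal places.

δ = d·√n = 0.93 × √27 = 4.8324

δ ≈ 4.832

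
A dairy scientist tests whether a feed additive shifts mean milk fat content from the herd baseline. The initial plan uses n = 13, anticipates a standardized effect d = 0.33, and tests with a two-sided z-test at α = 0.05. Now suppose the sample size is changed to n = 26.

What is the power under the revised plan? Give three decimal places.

With n = 26: δ = d·√n = 0.33 × √26 = 1.6827. Critical value z_{0.025} = 1.960.
Revised power = Φ(δ − 1.960) + Φ(−δ − 1.960) = Φ(-0.277) + Φ(-3.643) = 0.3908 + 0.0001 = 0.3909.

Power ≈ 0.391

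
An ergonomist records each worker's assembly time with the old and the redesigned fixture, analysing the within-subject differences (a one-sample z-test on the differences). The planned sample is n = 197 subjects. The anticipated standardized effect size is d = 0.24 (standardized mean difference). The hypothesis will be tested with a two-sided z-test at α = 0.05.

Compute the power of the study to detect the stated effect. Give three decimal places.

Noncentrality parameter: δ = d·√n = 0.24 × √197 = 3.3686
Critical value for a two-sided test at α = 0.05: z_{α/2} = 1.960.
Power = Φ(δ − 1.960) + Φ(−δ − 1.960) = Φ(1.409) + Φ(-5.329) = 0.9205 + 0.0000 = 0.9205.

Power ≈ 0.921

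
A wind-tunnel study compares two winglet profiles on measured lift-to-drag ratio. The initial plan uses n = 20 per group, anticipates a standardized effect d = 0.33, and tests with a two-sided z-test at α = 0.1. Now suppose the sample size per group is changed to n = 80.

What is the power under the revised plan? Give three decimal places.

Power ≈ 0.671

With n = 80 per group: δ = d·√(n/2) = 0.33 × √(80/2) = 2.0871. Critical value z_{0.05} = 1.645.
Revised power = Φ(δ − 1.645) + Φ(−δ − 1.645) = Φ(0.442) + Φ(-3.732) = 0.6708 + 0.0001 = 0.6709.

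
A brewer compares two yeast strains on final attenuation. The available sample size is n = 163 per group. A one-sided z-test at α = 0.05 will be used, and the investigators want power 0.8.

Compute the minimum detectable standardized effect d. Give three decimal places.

d ≈ 0.275

Required noncentrality: δ = z_{0.05} + z_{0.20} = 1.645 + 0.842 = 2.486.
δ = d·√(n/2) ⇒ d = δ/√(n/2) = 2.486/√(163/2) = 0.2754.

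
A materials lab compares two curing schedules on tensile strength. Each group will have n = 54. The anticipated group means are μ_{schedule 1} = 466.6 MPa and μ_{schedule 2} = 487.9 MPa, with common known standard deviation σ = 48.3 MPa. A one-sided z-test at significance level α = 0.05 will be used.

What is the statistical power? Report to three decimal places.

Power ≈ 0.741

Standardized effect: d = |μ_{schedule 1} − μ_{schedule 2}| / σ = |466.6 − 487.9| / 48.3 = 0.4410
Noncentrality parameter: δ = d·√(n/2) = 0.4410 × √(54/2) = 2.2915
Critical value for a one-sided test at α = 0.05: z_α = 1.645.
Power = P(Z > 1.645 − δ) = Φ(0.647) = 0.7411.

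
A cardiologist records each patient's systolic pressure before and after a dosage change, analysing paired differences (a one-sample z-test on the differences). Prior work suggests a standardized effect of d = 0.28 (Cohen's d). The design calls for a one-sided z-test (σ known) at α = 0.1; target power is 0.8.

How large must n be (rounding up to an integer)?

n = 58

For power 0.8 need Φ(δ − z_{0.1}) = 0.8, so δ = z_{0.1} + z_{0.20} = 1.282 + 0.842 = 2.123.
δ = d·√n ⇒ n = (δ/d)² = (2.123 / 0.28)² = 57.50.
Round up to the next whole unit.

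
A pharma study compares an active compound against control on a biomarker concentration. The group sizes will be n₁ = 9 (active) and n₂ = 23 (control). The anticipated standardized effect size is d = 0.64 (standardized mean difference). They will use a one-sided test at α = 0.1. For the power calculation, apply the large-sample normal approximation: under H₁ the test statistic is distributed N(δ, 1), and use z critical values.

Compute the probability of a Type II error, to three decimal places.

Noncentrality parameter: δ = d / √(1/n₁ + 1/n₂) = 0.64 / √(1/9 + 1/23) = 1.6278
Critical value for a one-sided test at α = 0.1: z_α = 1.282.
Power = P(Z > 1.282 − δ) = Φ(0.346) = 0.6354.
Type II error: β = 1 − power = 1 − 0.6354 = 0.3646.

β ≈ 0.365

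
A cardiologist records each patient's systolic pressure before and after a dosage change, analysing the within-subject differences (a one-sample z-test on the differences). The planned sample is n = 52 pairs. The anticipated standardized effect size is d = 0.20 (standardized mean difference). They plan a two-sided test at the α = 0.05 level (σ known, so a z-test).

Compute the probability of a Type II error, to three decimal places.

Noncentrality parameter: δ = d·√n = 0.20 × √52 = 1.4422
Two-sided α = 0.05 → critical value z_{0.025} = 1.960.
Power = Φ(δ − 1.960) + Φ(−δ − 1.960) = Φ(-0.518) + Φ(-3.402) = 0.3023 + 0.0003 = 0.3027.
Type II error: β = 1 − power = 1 − 0.3027 = 0.6973.

β ≈ 0.697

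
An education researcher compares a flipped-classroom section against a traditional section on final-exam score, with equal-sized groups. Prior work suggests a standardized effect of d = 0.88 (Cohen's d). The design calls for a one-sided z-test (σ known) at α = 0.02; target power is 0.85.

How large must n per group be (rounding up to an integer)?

n = 25 per group

Set Φ(δ − 2.054) = 0.85; then δ − 2.054 = Φ⁻¹(0.85) = 1.036, giving δ = 3.090.
δ = d·√(n/2) ⇒ n = 2(δ/d)² = 2 × (3.090 / 0.88)² = 24.66.
Round up to the next whole unit.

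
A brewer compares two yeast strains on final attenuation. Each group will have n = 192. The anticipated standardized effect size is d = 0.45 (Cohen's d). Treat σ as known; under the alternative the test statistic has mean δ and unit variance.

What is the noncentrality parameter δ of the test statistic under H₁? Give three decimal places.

δ = d·√(n/2) = 0.45 × √(192/2) = 4.4091

δ ≈ 4.409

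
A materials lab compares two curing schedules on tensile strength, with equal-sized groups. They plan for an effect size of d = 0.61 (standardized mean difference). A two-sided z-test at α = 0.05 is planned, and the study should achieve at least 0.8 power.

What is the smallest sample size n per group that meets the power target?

For power 0.8 need Φ(δ − z_{0.025}) = 0.8, so δ = z_{0.025} + z_{0.20} = 1.960 + 0.842 = 2.802.
(For δ > 0 the lower-tail rejection region contributes negligibly to power, so the one-term inversion is standard.)
δ = d·√(n/2) ⇒ n = 2(δ/d)² = 2 × (2.802 / 0.61)² = 42.19.
Rounding up, n = 43 per group.

n = 43 per group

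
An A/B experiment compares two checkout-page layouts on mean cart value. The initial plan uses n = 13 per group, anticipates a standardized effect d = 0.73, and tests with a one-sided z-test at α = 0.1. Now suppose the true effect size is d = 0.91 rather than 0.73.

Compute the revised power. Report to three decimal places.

Power ≈ 0.850

With d = 0.91: δ = d·√(n/2) = 0.91 × √(13/2) = 2.3201. Critical value z_{0.1} = 1.282.
Revised power = Φ(δ − 1.282) = Φ(1.039) = 0.8505.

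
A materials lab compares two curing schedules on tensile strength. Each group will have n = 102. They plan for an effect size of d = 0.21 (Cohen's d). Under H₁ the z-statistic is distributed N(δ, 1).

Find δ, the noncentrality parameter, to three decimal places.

δ = d·√(n/2) = 0.21 × √(102/2) = 1.4997

δ ≈ 1.500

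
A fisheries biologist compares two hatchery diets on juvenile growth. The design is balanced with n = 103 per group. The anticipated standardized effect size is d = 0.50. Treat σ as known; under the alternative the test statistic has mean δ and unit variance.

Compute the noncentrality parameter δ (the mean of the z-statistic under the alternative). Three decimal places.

δ ≈ 3.588

The noncentrality parameter scales effect size by the design's sample-size factor: δ = d·√(n/2) = 0.50 × √(103/2) = 3.5882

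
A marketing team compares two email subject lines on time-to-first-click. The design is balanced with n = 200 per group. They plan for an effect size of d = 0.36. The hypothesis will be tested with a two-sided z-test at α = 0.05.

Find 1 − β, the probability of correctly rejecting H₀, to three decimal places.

Power ≈ 0.950

Noncentrality parameter: δ = d·√(n/2) = 0.36 × √(200/2) = 3.6000
Two-sided α = 0.05 → critical value z_{0.025} = 1.960.
Power = Φ(δ − 1.960) + Φ(−δ − 1.960) = Φ(1.640) + Φ(-5.560) = 0.9495 + 0.0000 = 0.9495.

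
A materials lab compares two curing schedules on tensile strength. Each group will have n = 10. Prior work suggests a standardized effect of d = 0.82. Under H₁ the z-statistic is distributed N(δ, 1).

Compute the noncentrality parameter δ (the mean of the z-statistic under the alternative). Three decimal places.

δ = d·√(n/2) = 0.82 × √(10/2) = 1.8336

δ ≈ 1.834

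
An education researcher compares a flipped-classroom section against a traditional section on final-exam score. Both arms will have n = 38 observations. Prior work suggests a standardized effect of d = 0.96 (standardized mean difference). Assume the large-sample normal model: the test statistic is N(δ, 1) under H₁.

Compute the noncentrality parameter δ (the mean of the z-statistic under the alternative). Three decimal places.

δ ≈ 4.185

δ = d·√(n/2) = 0.96 × √(38/2) = 4.1845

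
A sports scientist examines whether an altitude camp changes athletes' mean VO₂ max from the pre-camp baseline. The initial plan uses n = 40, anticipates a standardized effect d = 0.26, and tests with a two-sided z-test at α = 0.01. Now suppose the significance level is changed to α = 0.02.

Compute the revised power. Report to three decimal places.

Power ≈ 0.248

δ = d·√n = 0.26 × √40 = 1.6444 (unchanged). New critical value: z_{0.01} = 2.326.
Revised power = Φ(δ − 2.326) + Φ(−δ − 2.326) = Φ(-0.682) + Φ(-3.971) = 0.2476 + 0.0000 = 0.2477.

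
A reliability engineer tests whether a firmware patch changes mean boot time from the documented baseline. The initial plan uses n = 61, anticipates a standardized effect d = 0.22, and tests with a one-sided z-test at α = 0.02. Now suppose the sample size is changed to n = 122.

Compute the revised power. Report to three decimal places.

Power ≈ 0.647

With n = 122: δ = d·√n = 0.22 × √122 = 2.4300. Critical value z_{0.02} = 2.054.
Revised power = Φ(δ − 2.054) = Φ(0.376) = 0.6466.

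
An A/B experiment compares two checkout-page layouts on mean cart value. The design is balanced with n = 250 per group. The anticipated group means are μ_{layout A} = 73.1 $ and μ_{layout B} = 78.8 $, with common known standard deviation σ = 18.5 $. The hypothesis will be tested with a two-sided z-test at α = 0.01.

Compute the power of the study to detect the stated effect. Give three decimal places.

Power ≈ 0.808

Standardized effect: d = |μ_{layout A} − μ_{layout B}| / σ = |73.1 − 78.8| / 18.5 = 0.3081
Noncentrality parameter: δ = d·√(n/2) = 0.3081 × √(250/2) = 3.4448
Critical value for a two-sided test at α = 0.01: z_{α/2} = 2.576.
Power = Φ(δ − 2.576) + Φ(−δ − 2.576) = Φ(0.869) + Φ(-6.021) = 0.8076 + 0.0000 = 0.8076.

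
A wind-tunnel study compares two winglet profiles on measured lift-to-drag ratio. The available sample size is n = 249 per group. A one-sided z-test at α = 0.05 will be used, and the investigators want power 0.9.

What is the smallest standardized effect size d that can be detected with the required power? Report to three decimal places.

d ≈ 0.262

Need Φ(δ − 1.645) = 0.9, so δ = 1.645 + 1.282 = 2.926.
δ = d·√(n/2) ⇒ d = δ/√(n/2) = 2.926/√(249/2) = 0.2623.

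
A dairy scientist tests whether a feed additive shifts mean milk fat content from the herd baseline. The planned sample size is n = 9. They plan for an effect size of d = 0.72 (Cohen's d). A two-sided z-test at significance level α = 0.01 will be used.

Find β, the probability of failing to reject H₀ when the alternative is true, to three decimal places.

β ≈ 0.661

Noncentrality parameter: δ = d·√n = 0.72 × √9 = 2.1600
Two-sided α = 0.01 → critical value z_{0.005} = 2.576.
Power = Φ(δ − 2.576) + Φ(−δ − 2.576) = Φ(-0.416) + Φ(-4.736) = 0.3388 + 0.0000 = 0.3388.
Type II error: β = 1 − power = 1 − 0.3388 = 0.6612.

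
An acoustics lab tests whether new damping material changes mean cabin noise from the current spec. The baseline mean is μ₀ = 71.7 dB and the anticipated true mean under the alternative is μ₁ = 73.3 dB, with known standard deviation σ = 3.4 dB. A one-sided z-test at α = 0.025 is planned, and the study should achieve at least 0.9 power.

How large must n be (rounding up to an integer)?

n = 48

Standardized effect: d = |μ₁ − μ₀| / σ = |73.3 − 71.7| / 3.4 = 0.4706
For power 0.9 need Φ(δ − z_{0.025}) = 0.9, so δ = z_{0.025} + z_{0.10} = 1.960 + 1.282 = 3.242.
δ = d·√n ⇒ n = (δ/d)² = (3.242 / 0.4706)² = 47.45.
Rounding up, n = 48.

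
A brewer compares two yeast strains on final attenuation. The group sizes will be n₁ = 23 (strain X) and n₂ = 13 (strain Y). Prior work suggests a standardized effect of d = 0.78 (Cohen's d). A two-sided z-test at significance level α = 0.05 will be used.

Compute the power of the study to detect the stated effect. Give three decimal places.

Noncentrality parameter: δ = d / √(1/n₁ + 1/n₂) = 0.78 / √(1/23 + 1/13) = 2.2479
Two-sided α = 0.05 → critical value z_{0.025} = 1.960.
Power = Φ(δ − 1.960) + Φ(−δ − 1.960) = Φ(0.288) + Φ(-4.208) = 0.6133 + 0.0000 = 0.6133.

Power ≈ 0.613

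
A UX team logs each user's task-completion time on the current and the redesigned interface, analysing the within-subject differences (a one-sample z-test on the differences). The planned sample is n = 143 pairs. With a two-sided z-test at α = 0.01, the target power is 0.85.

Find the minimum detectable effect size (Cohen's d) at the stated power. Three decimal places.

d ≈ 0.302

Need Φ(δ − 2.576) = 0.85, so δ = 2.576 + 1.036 = 3.612.
(Lower-tail contribution to power is negligible for δ > 0.)
δ = d·√n ⇒ d = δ/√n = 3.612/√143 = 0.3021.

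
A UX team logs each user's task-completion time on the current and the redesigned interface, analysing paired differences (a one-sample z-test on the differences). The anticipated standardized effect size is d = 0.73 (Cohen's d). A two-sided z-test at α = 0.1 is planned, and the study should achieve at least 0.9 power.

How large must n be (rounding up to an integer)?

n = 17

For power 0.9 need Φ(δ − z_{0.05}) = 0.9, so δ = z_{0.05} + z_{0.10} = 1.645 + 1.282 = 2.926.
(The Φ(−δ − z_{α/2}) term is vanishingly small for δ > 0 and is dropped in the standard sample-size formula.)
δ = d·√n ⇒ n = (δ/d)² = (2.926 / 0.73)² = 16.07.
Rounding up, n = 17.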